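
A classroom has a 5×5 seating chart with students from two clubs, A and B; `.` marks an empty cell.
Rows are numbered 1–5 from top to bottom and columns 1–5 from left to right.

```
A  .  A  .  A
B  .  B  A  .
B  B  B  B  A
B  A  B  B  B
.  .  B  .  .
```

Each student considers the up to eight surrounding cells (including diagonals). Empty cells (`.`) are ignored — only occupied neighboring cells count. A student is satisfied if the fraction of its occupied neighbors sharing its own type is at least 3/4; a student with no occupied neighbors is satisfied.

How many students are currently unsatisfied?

12

(1,1)A 0/1 unhappy
(1,3)A 1/2 unhappy
(1,5)A 1/1 ok
(2,1)B 2/3 unhappy
(2,3)B 3/5 unhappy
(2,4)A 3/6 unhappy
(3,1)B 3/4 ok
(3,2)B 6/7 ok
(3,3)B 5/7 unhappy
(3,4)B 5/7 unhappy
(3,5)A 1/4 unhappy
(4,1)B 2/3 unhappy
(4,2)A 0/6 unhappy
(4,3)B 5/6 ok
(4,4)B 5/6 ok
(4,5)B 2/3 unhappy
(5,3)B 2/3 unhappy
Unsatisfied: (1,1), (1,3), (2,1), (2,3), (2,4), (3,3), (3,4), (3,5), (4,1), (4,2), (4,5), (5,3) — 12 in total.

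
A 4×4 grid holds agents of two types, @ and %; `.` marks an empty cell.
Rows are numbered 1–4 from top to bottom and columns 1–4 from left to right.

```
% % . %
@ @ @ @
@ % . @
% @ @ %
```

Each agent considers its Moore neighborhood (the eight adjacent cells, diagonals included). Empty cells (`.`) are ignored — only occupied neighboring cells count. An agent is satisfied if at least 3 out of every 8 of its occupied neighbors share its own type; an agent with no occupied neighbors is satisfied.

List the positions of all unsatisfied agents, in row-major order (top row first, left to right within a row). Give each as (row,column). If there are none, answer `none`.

(1,1), (1,2), (1,4), (3,2), (4,1), (4,4)

(1,1)% 1/3 unhappy
(1,2)% 1/4 unhappy
(1,4)% 0/2 unhappy
(2,1)@ 2/5 ok
(2,2)@ 3/6 ok
(2,3)@ 3/6 ok
(2,4)@ 2/3 ok
(3,1)@ 3/5 ok
(3,2)% 1/7 unhappy
(3,4)@ 3/4 ok
(4,1)% 1/3 unhappy
(4,2)@ 2/4 ok
(4,3)@ 2/4 ok
(4,4)% 0/2 unhappy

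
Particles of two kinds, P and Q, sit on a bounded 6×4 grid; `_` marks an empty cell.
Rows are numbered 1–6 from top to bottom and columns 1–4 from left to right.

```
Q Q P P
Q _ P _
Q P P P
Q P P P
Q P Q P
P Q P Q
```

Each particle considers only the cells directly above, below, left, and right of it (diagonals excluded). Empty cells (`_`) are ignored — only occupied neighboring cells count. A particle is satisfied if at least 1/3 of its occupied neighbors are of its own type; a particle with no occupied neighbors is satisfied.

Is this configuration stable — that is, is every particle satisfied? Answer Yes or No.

(1,1)Q 2/2 satisfied
(1,2)Q 1/2 satisfied
(1,3)P 2/3 satisfied
(1,4)P 1/1 satisfied
(2,1)Q 2/2 satisfied
(2,3)P 2/2 satisfied
(3,1)Q 2/3 satisfied
(3,2)P 2/3 satisfied
(3,3)P 4/4 satisfied
(3,4)P 2/2 satisfied
(4,1)Q 2/3 satisfied
(4,2)P 3/4 satisfied
(4,3)P 3/4 satisfied
(4,4)P 3/3 satisfied
(5,1)Q 1/3 satisfied
(5,2)P 1/4 not
(5,3)Q 0/4 not
(5,4)P 1/3 satisfied
(6,1)P 0/2 not
(6,2)Q 0/3 not
(6,3)P 0/3 not
(6,4)Q 0/2 not
For instance (5,2) has only 1/4 same-type neighbors, below 1/3.

No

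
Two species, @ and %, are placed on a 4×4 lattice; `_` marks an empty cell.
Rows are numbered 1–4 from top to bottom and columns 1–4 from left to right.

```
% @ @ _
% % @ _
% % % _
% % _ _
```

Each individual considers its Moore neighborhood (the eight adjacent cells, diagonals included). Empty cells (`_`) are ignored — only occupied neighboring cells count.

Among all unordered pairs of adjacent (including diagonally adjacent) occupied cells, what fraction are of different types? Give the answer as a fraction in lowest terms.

7/26

Scan each occupied cell's neighbors to the right and below (and the two forward diagonals) so each pair is counted once.
From row 1: 4 unlike of 9 pairs (running 4/9).
From row 2: 3 unlike of 9 pairs (running 7/18).
From row 3: 0 unlike of 7 pairs (running 7/25).
From row 4: 0 unlike of 1 pairs (running 7/26).
Total adjacent occupied pairs: 26; unlike-type pairs: 7.
7/26 is already in lowest terms.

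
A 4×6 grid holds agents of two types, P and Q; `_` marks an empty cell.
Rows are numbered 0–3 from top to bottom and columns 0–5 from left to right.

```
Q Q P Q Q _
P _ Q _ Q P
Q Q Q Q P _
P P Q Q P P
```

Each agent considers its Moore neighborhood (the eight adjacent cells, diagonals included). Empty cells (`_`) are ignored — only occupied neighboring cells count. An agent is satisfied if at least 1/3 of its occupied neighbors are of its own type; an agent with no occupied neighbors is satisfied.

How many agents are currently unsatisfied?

Row 0: (0,0)Q 1/2 ok · (0,1)Q 2/4 ok · (0,2)P 0/3 unhappy · (0,3)Q 3/4 ok · (0,4)Q 2/3 ok
Row 1: (1,0)P 0/4 unhappy · (1,2)Q 5/6 ok · (1,4)Q 3/5 ok · (1,5)P 1/3 ok
Row 2: (2,0)Q 1/4 unhappy · (2,1)Q 4/7 ok · (2,2)Q 5/6 ok · (2,3)Q 5/7 ok · (2,4)P 3/6 ok
Row 3: (3,0)P 1/3 ok · (3,1)P 1/5 unhappy · (3,2)Q 4/5 ok · (3,3)Q 3/5 ok · (3,4)P 2/4 ok · (3,5)P 2/2 ok
Unsatisfied: (0,2), (1,0), (2,0), (3,1) — 4 in total.

4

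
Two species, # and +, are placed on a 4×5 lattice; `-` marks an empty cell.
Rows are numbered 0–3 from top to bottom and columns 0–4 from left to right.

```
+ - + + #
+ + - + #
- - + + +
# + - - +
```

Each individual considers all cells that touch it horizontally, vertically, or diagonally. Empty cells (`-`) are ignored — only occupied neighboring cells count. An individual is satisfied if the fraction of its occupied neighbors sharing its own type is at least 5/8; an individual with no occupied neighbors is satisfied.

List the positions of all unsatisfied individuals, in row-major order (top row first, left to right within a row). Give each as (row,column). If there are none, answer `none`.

Row 0: (0,0)+ 2/2 ✓ · (0,2)+ 3/3 ✓ · (0,3)+ 2/4 ✗ · (0,4)# 1/3 ✗
Row 1: (1,0)+ 2/2 ✓ · (1,1)+ 4/4 ✓ · (1,3)+ 5/7 ✓ · (1,4)# 1/5 ✗
Row 2: (2,2)+ 4/4 ✓ · (2,3)+ 4/5 ✓ · (2,4)+ 3/4 ✓
Row 3: (3,0)# 0/1 ✗ · (3,1)+ 1/2 ✗ · (3,4)+ 2/2 ✓

(0,3), (0,4), (1,4), (3,0), (3,1)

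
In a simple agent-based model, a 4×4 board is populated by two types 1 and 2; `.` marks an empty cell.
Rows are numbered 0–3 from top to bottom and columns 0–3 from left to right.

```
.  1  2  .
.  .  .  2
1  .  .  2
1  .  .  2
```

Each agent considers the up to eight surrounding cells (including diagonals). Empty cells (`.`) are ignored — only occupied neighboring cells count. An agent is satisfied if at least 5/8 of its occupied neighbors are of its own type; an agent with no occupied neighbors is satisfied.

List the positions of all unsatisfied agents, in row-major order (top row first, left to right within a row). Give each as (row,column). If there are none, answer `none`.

(0,1), (0,2)

Row 0: (0,1)1 0/1 not · (0,2)2 1/2 not
Row 1: (1,3)2 2/2 satisfied
Row 2: (2,0)1 1/1 satisfied · (2,3)2 2/2 satisfied
Row 3: (3,0)1 1/1 satisfied · (3,3)2 1/1 satisfied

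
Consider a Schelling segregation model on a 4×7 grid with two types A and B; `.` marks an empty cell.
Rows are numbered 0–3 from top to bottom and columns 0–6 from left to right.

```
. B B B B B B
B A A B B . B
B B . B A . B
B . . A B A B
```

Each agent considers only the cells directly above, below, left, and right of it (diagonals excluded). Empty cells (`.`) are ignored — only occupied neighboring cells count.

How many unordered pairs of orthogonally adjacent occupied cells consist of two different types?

12

Scan each occupied cell's neighbors to the right and below so each pair is counted once.
From row 0: 2 unlike of 10 pairs (running 2/10).
From row 1: 4 unlike of 9 pairs (running 6/19).
From row 2: 3 unlike of 6 pairs (running 9/25).
From row 3: 3 unlike of 3 pairs (running 12/28).
Total adjacent occupied pairs: 28; unlike-type pairs: 12.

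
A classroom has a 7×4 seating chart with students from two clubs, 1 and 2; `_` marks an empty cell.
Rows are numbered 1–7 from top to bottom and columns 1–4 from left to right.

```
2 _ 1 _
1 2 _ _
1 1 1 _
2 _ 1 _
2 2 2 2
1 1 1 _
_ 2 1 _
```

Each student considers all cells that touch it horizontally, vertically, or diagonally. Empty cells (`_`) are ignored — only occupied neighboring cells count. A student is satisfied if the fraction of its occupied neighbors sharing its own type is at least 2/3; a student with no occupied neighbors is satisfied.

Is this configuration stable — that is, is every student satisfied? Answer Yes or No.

No

Row 1: (1,1)2 1/2 ✗ · (1,3)1 0/1 ✗
Row 2: (2,1)1 2/4 ✗ · (2,2)2 1/6 ✗
Row 3: (3,1)1 2/4 ✗ · (3,2)1 4/6 ✓ · (3,3)1 2/3 ✓
Row 4: (4,1)2 2/4 ✗ · (4,3)1 2/5 ✗
Row 5: (5,1)2 2/4 ✗ · (5,2)2 3/7 ✗ · (5,3)2 2/5 ✗ · (5,4)2 1/3 ✗
Row 6: (6,1)1 1/4 ✗ · (6,2)1 3/7 ✗ · (6,3)1 2/6 ✗
Row 7: (7,2)2 0/4 ✗ · (7,3)1 2/3 ✓
For instance (1,1) has only 1/2 same-type neighbors, below 2/3.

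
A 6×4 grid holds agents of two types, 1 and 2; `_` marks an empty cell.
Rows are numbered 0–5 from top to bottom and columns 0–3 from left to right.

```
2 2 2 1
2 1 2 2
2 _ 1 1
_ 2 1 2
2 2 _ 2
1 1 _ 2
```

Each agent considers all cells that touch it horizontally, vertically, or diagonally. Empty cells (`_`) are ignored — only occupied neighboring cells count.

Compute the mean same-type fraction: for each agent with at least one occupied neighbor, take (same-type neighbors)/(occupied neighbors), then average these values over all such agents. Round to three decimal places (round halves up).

(0,0)2 2/3
(0,1)2 4/5
(0,2)2 3/5
(0,3)1 0/3
(1,0)2 3/4
(1,1)1 1/7
(1,2)2 3/7
(1,3)2 2/5
(2,0)2 2/3
(2,2)1 3/7
(2,3)1 2/5
(3,1)2 3/5
(3,2)1 2/6
(3,3)2 1/4
(4,0)2 2/4
(4,1)2 2/5
(4,3)2 2/3
(5,0)1 1/3
(5,1)1 1/3
(5,3)2 1/1
Sum over 20 agents: 2/3 + 4/5 + 3/5 + 0/3 + 3/4 + 1/7 + 3/7 + 2/5 + 2/3 + 3/7 + 2/5 + 3/5 + 2/6 + 1/4 + 2/4 + 2/5 + 2/3 + 1/3 + 1/3 + 1/1 = 97/10; mean = 97/10 ÷ 20 = 97/200 = 0.485 → 0.485.

0.485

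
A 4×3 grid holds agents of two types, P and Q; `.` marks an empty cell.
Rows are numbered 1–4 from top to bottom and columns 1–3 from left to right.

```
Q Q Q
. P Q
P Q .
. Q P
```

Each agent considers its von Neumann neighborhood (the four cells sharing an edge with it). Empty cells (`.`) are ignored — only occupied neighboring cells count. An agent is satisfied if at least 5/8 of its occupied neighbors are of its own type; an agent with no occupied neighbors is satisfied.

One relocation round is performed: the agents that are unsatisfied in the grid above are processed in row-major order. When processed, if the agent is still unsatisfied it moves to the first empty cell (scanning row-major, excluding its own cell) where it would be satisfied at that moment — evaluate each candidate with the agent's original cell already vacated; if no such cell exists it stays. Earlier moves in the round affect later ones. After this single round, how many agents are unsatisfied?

4

Initially unsatisfied (in order): (2,2), (2,3), (3,1), (3,2), (4,2), (4,3).
  (2,2): no empty cell satisfies it; stays.
  (2,3): no empty cell satisfies it; stays.
  (3,1): no empty cell satisfies it; stays.
  (3,2): no empty cell satisfies it; stays.
  (4,2) → (3,3).
  (4,3) → (2,1).
Resulting grid:
Q Q Q
P P Q
P Q Q
. . .
Unsatisfied now: (1,1), (2,2), (3,1), (3,2).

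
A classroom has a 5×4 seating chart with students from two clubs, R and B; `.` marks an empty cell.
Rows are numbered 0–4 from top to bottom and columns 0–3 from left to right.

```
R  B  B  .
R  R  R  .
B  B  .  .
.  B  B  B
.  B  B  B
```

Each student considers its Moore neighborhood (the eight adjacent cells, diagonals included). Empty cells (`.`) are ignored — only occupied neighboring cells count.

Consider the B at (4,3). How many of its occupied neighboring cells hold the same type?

3

Occupied neighbors of (4,3): (3,2)=B, (3,3)=B, (4,2)=B.
Same type (B): 3 of 3.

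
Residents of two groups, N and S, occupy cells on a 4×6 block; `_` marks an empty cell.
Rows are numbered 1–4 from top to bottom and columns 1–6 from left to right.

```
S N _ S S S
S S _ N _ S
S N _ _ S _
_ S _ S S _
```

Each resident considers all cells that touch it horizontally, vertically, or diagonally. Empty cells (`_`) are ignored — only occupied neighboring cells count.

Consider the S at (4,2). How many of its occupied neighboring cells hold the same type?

1

Occupied neighbors of (4,2): (3,1)=S, (3,2)=N.
Same type (S): 1 of 2.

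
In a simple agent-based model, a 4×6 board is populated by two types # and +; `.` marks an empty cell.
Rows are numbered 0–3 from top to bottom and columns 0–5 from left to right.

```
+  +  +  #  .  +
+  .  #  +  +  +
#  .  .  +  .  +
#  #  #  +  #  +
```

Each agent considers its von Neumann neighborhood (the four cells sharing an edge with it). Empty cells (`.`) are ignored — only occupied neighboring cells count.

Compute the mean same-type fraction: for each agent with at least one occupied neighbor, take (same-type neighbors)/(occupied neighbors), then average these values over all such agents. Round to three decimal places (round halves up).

0.640

(0,0)+ 2/2
(0,1)+ 2/2
(0,2)+ 1/3
(0,3)# 0/2
(0,5)+ 1/1
(1,0)+ 1/2
(1,2)# 0/2
(1,3)+ 2/4
(1,4)+ 2/2
(1,5)+ 3/3
(2,0)# 1/2
(2,3)+ 2/2
(2,5)+ 2/2
(3,0)# 2/2
(3,1)# 2/2
(3,2)# 1/2
(3,3)+ 1/3
(3,4)# 0/2
(3,5)+ 1/2
Sum over 19 agents: 2/2 + 2/2 + 1/3 + 0/2 + 1/1 + 1/2 + 0/2 + 2/4 + 2/2 + 3/3 + 1/2 + 2/2 + 2/2 + 2/2 + 2/2 + 1/2 + 1/3 + 0/2 + 1/2 = 73/6; mean = 73/6 ÷ 19 = 73/114 = 0.640350… → 0.640.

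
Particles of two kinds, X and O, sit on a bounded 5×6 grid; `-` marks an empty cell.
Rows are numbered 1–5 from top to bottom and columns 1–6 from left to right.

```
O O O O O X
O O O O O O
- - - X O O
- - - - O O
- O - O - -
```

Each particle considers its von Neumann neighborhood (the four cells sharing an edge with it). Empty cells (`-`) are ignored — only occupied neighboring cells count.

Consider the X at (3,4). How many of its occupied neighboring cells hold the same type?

Occupied neighbors of (3,4): (2,4)=O, (3,5)=O.
Same type (X): 0 of 2.

0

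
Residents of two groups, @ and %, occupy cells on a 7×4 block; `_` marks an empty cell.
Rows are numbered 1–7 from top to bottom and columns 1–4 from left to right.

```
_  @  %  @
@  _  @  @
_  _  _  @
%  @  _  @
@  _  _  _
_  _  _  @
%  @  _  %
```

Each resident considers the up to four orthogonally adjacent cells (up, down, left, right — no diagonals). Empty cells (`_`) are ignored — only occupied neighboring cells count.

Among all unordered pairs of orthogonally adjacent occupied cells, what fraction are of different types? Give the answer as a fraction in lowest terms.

Scan each occupied cell's neighbors to the right and below so each pair is counted once.
Row 1: @(1,2)–%(1,3)≠ %(1,3)–@(1,4)≠ %(1,3)–@(2,3)≠ @(1,4)–@(2,4)=  → 3/4 unlike.
Row 2: @(2,3)–@(2,4)= @(2,4)–@(3,4)=  → 0/2 unlike.
Row 3: @(3,4)–@(4,4)=  → 0/1 unlike.
Row 4: %(4,1)–@(4,2)≠ %(4,1)–@(5,1)≠  → 2/2 unlike.
Row 6: @(6,4)–%(7,4)≠  → 1/1 unlike.
Row 7: %(7,1)–@(7,2)≠  → 1/1 unlike.
Total adjacent occupied pairs: 11; unlike-type pairs: 7.
7/11 is already in lowest terms.

7/11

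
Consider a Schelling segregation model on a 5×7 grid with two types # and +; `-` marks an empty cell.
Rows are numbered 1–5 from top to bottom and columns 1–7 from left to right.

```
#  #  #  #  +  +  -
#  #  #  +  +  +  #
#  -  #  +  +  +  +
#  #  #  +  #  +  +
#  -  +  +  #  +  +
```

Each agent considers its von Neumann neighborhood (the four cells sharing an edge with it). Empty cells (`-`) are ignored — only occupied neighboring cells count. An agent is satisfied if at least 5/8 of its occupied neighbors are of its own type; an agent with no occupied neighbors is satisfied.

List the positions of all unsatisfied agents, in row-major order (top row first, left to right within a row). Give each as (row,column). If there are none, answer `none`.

(1,1)# 2/2 satisfied
(1,2)# 3/3 satisfied
(1,3)# 3/3 satisfied
(1,4)# 1/3 not
(1,5)+ 2/3 satisfied
(1,6)+ 2/2 satisfied
(2,1)# 3/3 satisfied
(2,2)# 3/3 satisfied
(2,3)# 3/4 satisfied
(2,4)+ 2/4 not
(2,5)+ 4/4 satisfied
(2,6)+ 3/4 satisfied
(2,7)# 0/2 not
(3,1)# 2/2 satisfied
(3,3)# 2/3 satisfied
(3,4)+ 3/4 satisfied
(3,5)+ 3/4 satisfied
(3,6)+ 4/4 satisfied
(3,7)+ 2/3 satisfied
(4,1)# 3/3 satisfied
(4,2)# 2/2 satisfied
(4,3)# 2/4 not
(4,4)+ 2/4 not
(4,5)# 1/4 not
(4,6)+ 3/4 satisfied
(4,7)+ 3/3 satisfied
(5,1)# 1/1 satisfied
(5,3)+ 1/2 not
(5,4)+ 2/3 satisfied
(5,5)# 1/3 not
(5,6)+ 2/3 satisfied
(5,7)+ 2/2 satisfied

(1,4), (2,4), (2,7), (4,3), (4,4), (4,5), (5,3), (5,5)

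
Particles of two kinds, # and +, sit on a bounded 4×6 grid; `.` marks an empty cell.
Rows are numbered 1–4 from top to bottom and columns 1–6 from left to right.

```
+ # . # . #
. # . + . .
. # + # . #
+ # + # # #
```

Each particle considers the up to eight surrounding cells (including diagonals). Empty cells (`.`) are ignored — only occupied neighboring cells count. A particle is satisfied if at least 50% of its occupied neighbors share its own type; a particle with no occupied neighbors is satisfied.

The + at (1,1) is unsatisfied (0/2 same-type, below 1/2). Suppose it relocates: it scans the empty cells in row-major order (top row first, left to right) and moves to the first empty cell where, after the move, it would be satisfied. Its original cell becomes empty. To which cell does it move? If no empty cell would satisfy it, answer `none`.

Vacating (1,1). Empty cells in order:
  (1,3): 1/4 same-type → still unsatisfied.
  (1,5): 1/3 same-type → still unsatisfied.
  (2,1): 0/3 same-type → still unsatisfied.
  (2,3): 2/7 same-type → still unsatisfied.
  (2,5): 1/5 same-type → still unsatisfied.
  (2,6): 0/2 same-type → still unsatisfied.
  (3,1): 1/4 same-type → still unsatisfied.
  (3,5): 1/6 same-type → still unsatisfied.

none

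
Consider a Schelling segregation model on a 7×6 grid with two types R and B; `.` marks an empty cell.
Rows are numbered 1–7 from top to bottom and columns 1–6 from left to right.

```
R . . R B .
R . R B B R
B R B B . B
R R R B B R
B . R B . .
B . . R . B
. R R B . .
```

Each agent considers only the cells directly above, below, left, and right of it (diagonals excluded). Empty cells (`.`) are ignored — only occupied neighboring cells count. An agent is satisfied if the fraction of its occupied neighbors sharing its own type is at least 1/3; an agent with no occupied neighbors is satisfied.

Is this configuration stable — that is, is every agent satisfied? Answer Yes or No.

(1,1)R 1/1 satisfied
(1,4)R 0/2 not
(1,5)B 1/2 satisfied
(2,1)R 1/2 satisfied
(2,3)R 0/2 not
(2,4)B 2/4 satisfied
(2,5)B 2/3 satisfied
(2,6)R 0/2 not
(3,1)B 0/3 not
(3,2)R 1/3 satisfied
(3,3)B 1/4 not
(3,4)B 3/3 satisfied
(3,6)B 0/2 not
(4,1)R 1/3 satisfied
(4,2)R 3/3 satisfied
(4,3)R 2/4 satisfied
(4,4)B 3/4 satisfied
(4,5)B 1/2 satisfied
(4,6)R 0/2 not
(5,1)B 1/2 satisfied
(5,3)R 1/2 satisfied
(5,4)B 1/3 satisfied
(6,1)B 1/1 satisfied
(6,4)R 0/2 not
(6,6)B 0/0 satisfied
(7,2)R 1/1 satisfied
(7,3)R 1/2 satisfied
(7,4)B 0/2 not
For instance (1,4) has only 0/2 same-type neighbors, below 1/3.

No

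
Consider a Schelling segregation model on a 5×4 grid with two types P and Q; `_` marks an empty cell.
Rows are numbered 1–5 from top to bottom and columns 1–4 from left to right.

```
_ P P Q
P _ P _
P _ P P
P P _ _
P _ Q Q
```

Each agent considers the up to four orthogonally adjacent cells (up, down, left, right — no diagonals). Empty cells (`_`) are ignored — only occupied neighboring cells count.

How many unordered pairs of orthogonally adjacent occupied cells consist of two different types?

Scan each occupied cell's neighbors to the right and below so each pair is counted once.
From row 1: 1 unlike of 3 pairs (running 1/3).
From row 2: 0 unlike of 2 pairs (running 1/5).
From row 3: 0 unlike of 2 pairs (running 1/7).
From row 4: 0 unlike of 2 pairs (running 1/9).
From row 5: 0 unlike of 1 pairs (running 1/10).
Total adjacent occupied pairs: 10; unlike-type pairs: 1.

1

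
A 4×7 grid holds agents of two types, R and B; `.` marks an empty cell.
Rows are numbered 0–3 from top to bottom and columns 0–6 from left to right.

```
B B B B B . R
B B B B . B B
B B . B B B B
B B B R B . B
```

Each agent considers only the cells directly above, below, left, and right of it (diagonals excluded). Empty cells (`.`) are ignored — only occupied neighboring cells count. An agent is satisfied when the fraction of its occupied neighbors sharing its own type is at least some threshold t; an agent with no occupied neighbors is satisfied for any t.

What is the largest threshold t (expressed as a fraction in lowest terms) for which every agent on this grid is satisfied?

0/1

(0,0)B 2/2
(0,1)B 3/3
(0,2)B 3/3
(0,3)B 3/3
(0,4)B 1/1
(0,6)R 0/1
(1,0)B 3/3
(1,1)B 4/4
(1,2)B 3/3
(1,3)B 3/3
(1,5)B 2/2
(1,6)B 2/3
(2,0)B 3/3
(2,1)B 3/3
(2,3)B 2/3
(2,4)B 3/3
(2,5)B 3/3
(2,6)B 3/3
(3,0)B 2/2
(3,1)B 3/3
(3,2)B 1/2
(3,3)R 0/3
(3,4)B 1/2
(3,6)B 1/1
The smallest same-type fraction is 0/1 at (0,6), which reduces to 0/1. Any threshold above that leaves this agent unsatisfied.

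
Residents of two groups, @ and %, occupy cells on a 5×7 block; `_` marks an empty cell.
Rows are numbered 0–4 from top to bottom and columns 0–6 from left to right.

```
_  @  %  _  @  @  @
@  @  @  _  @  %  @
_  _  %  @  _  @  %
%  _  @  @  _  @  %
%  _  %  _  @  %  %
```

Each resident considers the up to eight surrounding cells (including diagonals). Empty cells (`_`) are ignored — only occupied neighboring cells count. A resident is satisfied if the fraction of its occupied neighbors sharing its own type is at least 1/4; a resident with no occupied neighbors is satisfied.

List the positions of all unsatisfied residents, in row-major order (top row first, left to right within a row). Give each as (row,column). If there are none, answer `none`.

Row 0: (0,1)@ 3/4 ok · (0,2)% 0/3 unhappy · (0,4)@ 2/3 ok · (0,5)@ 4/5 ok · (0,6)@ 2/3 ok
Row 1: (1,0)@ 2/2 ok · (1,1)@ 3/5 ok · (1,2)@ 3/5 ok · (1,4)@ 4/5 ok · (1,5)% 1/7 unhappy · (1,6)@ 3/5 ok
Row 2: (2,2)% 0/5 unhappy · (2,3)@ 4/5 ok · (2,5)@ 3/6 ok · (2,6)% 2/5 ok
Row 3: (3,0)% 1/1 ok · (3,2)@ 2/4 ok · (3,3)@ 3/5 ok · (3,5)@ 2/6 ok · (3,6)% 3/5 ok
Row 4: (4,0)% 1/1 ok · (4,2)% 0/2 unhappy · (4,4)@ 2/3 ok · (4,5)% 2/4 ok · (4,6)% 2/3 ok

(0,2), (1,5), (2,2), (4,2)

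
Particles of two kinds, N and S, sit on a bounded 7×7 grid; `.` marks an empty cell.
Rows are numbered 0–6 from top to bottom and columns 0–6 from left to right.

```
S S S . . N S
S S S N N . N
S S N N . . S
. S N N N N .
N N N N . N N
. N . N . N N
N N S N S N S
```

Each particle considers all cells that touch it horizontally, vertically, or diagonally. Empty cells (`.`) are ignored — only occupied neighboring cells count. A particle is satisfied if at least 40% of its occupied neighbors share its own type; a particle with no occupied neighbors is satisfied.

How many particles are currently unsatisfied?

(0,0)S 3/3 ok
(0,1)S 5/5 ok
(0,2)S 3/4 ok
(0,5)N 2/3 ok
(0,6)S 0/2 unhappy
(1,0)S 5/5 ok
(1,1)S 7/8 ok
(1,2)S 4/7 ok
(1,3)N 3/5 ok
(1,4)N 3/3 ok
(1,6)N 1/3 unhappy
(2,0)S 4/4 ok
(2,1)S 5/7 ok
(2,2)N 4/8 ok
(2,3)N 6/7 ok
(2,6)S 0/2 unhappy
(3,1)S 2/7 unhappy
(3,2)N 6/8 ok
(3,3)N 6/6 ok
(3,4)N 5/5 ok
(3,5)N 3/4 ok
(4,0)N 2/3 ok
(4,1)N 4/5 ok
(4,2)N 6/7 ok
(4,3)N 5/5 ok
(4,5)N 5/5 ok
(4,6)N 4/4 ok
(5,1)N 5/6 ok
(5,3)N 3/5 ok
(5,5)N 4/6 ok
(5,6)N 4/5 ok
(6,0)N 2/2 ok
(6,1)N 2/3 ok
(6,2)S 0/4 unhappy
(6,3)N 1/3 unhappy
(6,4)S 0/4 unhappy
(6,5)N 2/4 ok
(6,6)S 0/3 unhappy
Unsatisfied: (0,6), (1,6), (2,6), (3,1), (6,2), (6,3), (6,4), (6,6) — 8 in total.

8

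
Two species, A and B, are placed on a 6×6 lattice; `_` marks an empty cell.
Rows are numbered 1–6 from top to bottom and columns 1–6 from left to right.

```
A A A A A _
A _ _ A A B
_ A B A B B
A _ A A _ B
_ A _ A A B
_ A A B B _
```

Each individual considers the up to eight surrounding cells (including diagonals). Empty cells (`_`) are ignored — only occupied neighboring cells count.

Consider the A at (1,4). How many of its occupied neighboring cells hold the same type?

4

Occupied neighbors of (1,4): (1,3)=A, (1,5)=A, (2,4)=A, (2,5)=A.
Same type (A): 4 of 4.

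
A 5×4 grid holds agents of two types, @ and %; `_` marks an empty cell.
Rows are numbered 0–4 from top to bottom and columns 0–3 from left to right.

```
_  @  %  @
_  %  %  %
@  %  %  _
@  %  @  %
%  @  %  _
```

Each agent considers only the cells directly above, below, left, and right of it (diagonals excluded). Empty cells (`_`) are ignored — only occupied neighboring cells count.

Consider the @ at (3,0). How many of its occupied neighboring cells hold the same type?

Occupied neighbors of (3,0): (2,0)=@, (4,0)=%, (3,1)=%.
Same type (@): 1 of 3.

1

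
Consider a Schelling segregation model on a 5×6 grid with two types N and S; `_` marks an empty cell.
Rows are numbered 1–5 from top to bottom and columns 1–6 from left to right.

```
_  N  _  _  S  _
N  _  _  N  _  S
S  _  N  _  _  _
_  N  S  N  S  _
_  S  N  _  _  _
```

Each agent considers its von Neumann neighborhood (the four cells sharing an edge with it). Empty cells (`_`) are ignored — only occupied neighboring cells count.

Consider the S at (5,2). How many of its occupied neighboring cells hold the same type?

0

Occupied neighbors of (5,2): (4,2)=N, (5,3)=N.
Same type (S): 0 of 2.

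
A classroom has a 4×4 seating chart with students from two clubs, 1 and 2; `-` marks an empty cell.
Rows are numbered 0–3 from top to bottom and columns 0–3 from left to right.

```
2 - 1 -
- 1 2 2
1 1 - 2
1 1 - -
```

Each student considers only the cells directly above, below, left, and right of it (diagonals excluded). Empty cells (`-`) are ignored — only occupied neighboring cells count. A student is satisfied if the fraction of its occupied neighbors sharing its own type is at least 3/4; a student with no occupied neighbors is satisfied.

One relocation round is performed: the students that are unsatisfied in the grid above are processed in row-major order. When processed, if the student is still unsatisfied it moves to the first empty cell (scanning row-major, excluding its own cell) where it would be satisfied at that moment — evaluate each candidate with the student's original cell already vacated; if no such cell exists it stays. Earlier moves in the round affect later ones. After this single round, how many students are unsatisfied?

Initially unsatisfied (in order): (0,2), (1,1), (1,2).
  (0,2) → (3,2).
  (1,1): no empty cell satisfies it; stays.
  (1,2) → (0,2).
Resulting grid:
2 - 2 -
- 1 - 2
1 1 - 2
1 1 1 -
All satisfied now.

0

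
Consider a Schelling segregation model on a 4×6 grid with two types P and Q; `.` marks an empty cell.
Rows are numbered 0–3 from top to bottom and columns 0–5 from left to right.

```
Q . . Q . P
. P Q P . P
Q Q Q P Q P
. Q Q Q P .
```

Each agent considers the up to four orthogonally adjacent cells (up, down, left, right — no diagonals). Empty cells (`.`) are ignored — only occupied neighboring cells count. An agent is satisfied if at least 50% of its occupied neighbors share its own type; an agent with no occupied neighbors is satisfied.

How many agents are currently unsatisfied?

Row 0: (0,0)Q 0/0 satisfied · (0,3)Q 0/1 not · (0,5)P 1/1 satisfied
Row 1: (1,1)P 0/2 not · (1,2)Q 1/3 not · (1,3)P 1/3 not · (1,5)P 2/2 satisfied
Row 2: (2,0)Q 1/1 satisfied · (2,1)Q 3/4 satisfied · (2,2)Q 3/4 satisfied · (2,3)P 1/4 not · (2,4)Q 0/3 not · (2,5)P 1/2 satisfied
Row 3: (3,1)Q 2/2 satisfied · (3,2)Q 3/3 satisfied · (3,3)Q 1/3 not · (3,4)P 0/2 not
Unsatisfied: (0,3), (1,1), (1,2), (1,3), (2,3), (2,4), (3,3), (3,4) — 8 in total.

8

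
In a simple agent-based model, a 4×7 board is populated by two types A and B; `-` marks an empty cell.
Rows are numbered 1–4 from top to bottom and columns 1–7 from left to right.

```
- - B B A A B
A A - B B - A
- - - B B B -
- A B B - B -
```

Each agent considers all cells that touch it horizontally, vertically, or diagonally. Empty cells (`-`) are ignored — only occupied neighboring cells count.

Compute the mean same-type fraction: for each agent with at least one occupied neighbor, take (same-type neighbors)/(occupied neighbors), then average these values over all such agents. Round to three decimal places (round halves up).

Row 1: (1,3)B 2/3 · (1,4)B 3/4 · (1,5)A 1/4 · (1,6)A 2/4 · (1,7)B 0/2
Row 2: (2,1)A 1/1 · (2,2)A 1/2 · (2,4)B 5/6 · (2,5)B 5/7 · (2,7)A 1/3
Row 3: (3,4)B 5/5 · (3,5)B 6/6 · (3,6)B 3/4
Row 4: (4,2)A 0/1 · (4,3)B 2/3 · (4,4)B 3/3 · (4,6)B 2/2
Sum over 17 agents: 2/3 + 3/4 + 1/4 + 2/4 + 0/2 + 1/1 + 1/2 + 5/6 + 5/7 + 1/3 + 5/5 + 6/6 + 3/4 + 0/1 + 2/3 + 3/3 + 2/2 = 307/28; mean = 307/28 ÷ 17 = 307/476 = 0.644957… → 0.645.

0.645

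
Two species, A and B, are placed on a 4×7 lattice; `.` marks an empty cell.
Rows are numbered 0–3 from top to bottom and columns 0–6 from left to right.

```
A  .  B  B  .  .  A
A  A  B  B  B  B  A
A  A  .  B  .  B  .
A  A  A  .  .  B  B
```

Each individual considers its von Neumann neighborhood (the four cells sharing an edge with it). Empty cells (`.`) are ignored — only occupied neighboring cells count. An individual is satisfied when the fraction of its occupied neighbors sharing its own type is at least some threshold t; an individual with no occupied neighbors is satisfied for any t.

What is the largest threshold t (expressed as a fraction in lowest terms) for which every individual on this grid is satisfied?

(0,0)A 1/1
(0,2)B 2/2
(0,3)B 2/2
(0,6)A 1/1
(1,0)A 3/3
(1,1)A 2/3
(1,2)B 2/3
(1,3)B 4/4
(1,4)B 2/2
(1,5)B 2/3
(1,6)A 1/2
(2,0)A 3/3
(2,1)A 3/3
(2,3)B 1/1
(2,5)B 2/2
(3,0)A 2/2
(3,1)A 3/3
(3,2)A 1/1
(3,5)B 2/2
(3,6)B 1/1
The smallest same-type fraction is 1/2 at (1,6), which reduces to 1/2. Any threshold above that leaves this individual unsatisfied.

1/2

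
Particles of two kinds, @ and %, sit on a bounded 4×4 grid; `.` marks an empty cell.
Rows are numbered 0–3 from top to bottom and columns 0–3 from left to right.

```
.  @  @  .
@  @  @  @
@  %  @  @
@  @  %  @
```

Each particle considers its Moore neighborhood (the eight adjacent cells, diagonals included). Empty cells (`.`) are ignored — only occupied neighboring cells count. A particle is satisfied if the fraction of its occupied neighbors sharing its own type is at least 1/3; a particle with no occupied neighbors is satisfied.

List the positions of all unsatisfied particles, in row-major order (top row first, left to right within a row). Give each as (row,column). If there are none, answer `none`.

(0,1)@ 4/4 ✓
(0,2)@ 4/4 ✓
(1,0)@ 3/4 ✓
(1,1)@ 6/7 ✓
(1,2)@ 6/7 ✓
(1,3)@ 4/4 ✓
(2,0)@ 4/5 ✓
(2,1)% 1/8 ✗
(2,2)@ 6/8 ✓
(2,3)@ 4/5 ✓
(3,0)@ 2/3 ✓
(3,1)@ 3/5 ✓
(3,2)% 1/5 ✗
(3,3)@ 2/3 ✓

(2,1), (3,2)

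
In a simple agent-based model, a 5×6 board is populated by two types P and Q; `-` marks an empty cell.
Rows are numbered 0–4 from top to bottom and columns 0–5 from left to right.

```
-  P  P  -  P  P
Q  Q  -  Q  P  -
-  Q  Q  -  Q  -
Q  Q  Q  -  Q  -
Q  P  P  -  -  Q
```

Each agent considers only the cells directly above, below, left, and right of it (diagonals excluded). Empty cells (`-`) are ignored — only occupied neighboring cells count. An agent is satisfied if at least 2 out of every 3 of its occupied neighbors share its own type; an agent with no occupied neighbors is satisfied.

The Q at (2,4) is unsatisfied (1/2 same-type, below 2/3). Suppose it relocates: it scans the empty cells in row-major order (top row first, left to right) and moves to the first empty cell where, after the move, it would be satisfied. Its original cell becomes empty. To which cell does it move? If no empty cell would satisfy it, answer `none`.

(1,2)

Vacating (2,4). Empty cells in order:
  (0,0): 1/2 same-type → still unsatisfied.
  (0,3): 1/3 same-type → still unsatisfied.
  (1,2): 3/4 same-type → satisfied — stop here.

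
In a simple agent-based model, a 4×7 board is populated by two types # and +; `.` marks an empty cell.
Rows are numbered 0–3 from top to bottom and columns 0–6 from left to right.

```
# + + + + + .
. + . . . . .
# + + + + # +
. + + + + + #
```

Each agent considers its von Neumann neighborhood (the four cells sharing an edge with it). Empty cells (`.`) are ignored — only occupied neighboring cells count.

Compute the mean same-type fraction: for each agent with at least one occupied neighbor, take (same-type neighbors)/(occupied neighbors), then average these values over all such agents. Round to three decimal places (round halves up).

Row 0: (0,0)# 0/1 · (0,1)+ 2/3 · (0,2)+ 2/2 · (0,3)+ 2/2 · (0,4)+ 2/2 · (0,5)+ 1/1
Row 1: (1,1)+ 2/2
Row 2: (2,0)# 0/1 · (2,1)+ 3/4 · (2,2)+ 3/3 · (2,3)+ 3/3 · (2,4)+ 2/3 · (2,5)# 0/3 · (2,6)+ 0/2
Row 3: (3,1)+ 2/2 · (3,2)+ 3/3 · (3,3)+ 3/3 · (3,4)+ 3/3 · (3,5)+ 1/3 · (3,6)# 0/2
Sum over 20 agents: 0/1 + 2/3 + 2/2 + 2/2 + 2/2 + 1/1 + 2/2 + 0/1 + 3/4 + 3/3 + 3/3 + 2/3 + 0/3 + 0/2 + 2/2 + 3/3 + 3/3 + 3/3 + 1/3 + 0/2 = 161/12; mean = 161/12 ÷ 20 = 161/240 = 0.670833… → 0.671.

0.671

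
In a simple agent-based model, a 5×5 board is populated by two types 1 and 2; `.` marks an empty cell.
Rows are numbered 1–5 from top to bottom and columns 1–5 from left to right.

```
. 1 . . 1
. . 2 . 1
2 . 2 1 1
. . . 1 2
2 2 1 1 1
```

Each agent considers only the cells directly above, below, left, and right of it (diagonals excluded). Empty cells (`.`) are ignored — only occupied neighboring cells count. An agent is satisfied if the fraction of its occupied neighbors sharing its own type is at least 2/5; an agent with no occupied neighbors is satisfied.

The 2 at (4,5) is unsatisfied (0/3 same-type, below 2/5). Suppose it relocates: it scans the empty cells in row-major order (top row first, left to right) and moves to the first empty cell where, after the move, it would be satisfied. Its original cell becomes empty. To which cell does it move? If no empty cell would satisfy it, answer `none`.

Vacating (4,5). Empty cells in order:
  (1,1): 0/1 same-type → still unsatisfied.
  (1,3): 1/2 same-type → satisfied — stop here.

(1,3)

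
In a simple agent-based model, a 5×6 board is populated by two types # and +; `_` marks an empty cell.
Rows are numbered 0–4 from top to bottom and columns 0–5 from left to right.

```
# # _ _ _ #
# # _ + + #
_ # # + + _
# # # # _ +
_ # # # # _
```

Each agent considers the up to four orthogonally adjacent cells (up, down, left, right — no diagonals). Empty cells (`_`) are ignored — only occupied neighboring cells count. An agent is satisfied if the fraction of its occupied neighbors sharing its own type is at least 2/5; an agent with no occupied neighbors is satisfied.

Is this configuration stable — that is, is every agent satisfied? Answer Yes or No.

Yes

Row 0: (0,0)# 2/2 ok · (0,1)# 2/2 ok · (0,5)# 1/1 ok
Row 1: (1,0)# 2/2 ok · (1,1)# 3/3 ok · (1,3)+ 2/2 ok · (1,4)+ 2/3 ok · (1,5)# 1/2 ok
Row 2: (2,1)# 3/3 ok · (2,2)# 2/3 ok · (2,3)+ 2/4 ok · (2,4)+ 2/2 ok
Row 3: (3,0)# 1/1 ok · (3,1)# 4/4 ok · (3,2)# 4/4 ok · (3,3)# 2/3 ok · (3,5)+ 0/0 ok
Row 4: (4,1)# 2/2 ok · (4,2)# 3/3 ok · (4,3)# 3/3 ok · (4,4)# 1/1 ok
All meet the threshold, so the configuration is stable.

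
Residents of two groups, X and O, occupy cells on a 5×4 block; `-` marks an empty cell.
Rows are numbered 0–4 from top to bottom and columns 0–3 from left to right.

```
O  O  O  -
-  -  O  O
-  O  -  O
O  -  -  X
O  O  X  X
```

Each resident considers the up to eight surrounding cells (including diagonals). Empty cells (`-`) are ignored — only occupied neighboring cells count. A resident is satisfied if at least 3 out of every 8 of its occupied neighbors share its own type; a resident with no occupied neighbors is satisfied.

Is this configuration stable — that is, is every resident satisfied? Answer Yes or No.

Row 0: (0,0)O 1/1 ok · (0,1)O 3/3 ok · (0,2)O 3/3 ok
Row 1: (1,2)O 5/5 ok · (1,3)O 3/3 ok
Row 2: (2,1)O 2/2 ok · (2,3)O 2/3 ok
Row 3: (3,0)O 3/3 ok · (3,3)X 2/3 ok
Row 4: (4,0)O 2/2 ok · (4,1)O 2/3 ok · (4,2)X 2/3 ok · (4,3)X 2/2 ok
All meet the threshold, so the configuration is stable.

Yes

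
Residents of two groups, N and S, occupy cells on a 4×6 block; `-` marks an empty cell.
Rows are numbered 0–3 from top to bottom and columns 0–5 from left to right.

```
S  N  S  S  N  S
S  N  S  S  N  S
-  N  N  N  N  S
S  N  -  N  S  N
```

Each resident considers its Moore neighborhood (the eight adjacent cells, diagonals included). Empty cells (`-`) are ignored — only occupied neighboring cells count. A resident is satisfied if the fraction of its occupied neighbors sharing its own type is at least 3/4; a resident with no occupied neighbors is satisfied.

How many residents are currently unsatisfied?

Row 0: (0,0)S 1/3 unhappy · (0,1)N 1/5 unhappy · (0,2)S 3/5 unhappy · (0,3)S 3/5 unhappy · (0,4)N 1/5 unhappy · (0,5)S 1/3 unhappy
Row 1: (1,0)S 1/4 unhappy · (1,1)N 3/7 unhappy · (1,2)S 3/8 unhappy · (1,3)S 3/8 unhappy · (1,4)N 3/8 unhappy · (1,5)S 2/5 unhappy
Row 2: (2,1)N 3/6 unhappy · (2,2)N 5/7 unhappy · (2,3)N 4/7 unhappy · (2,4)N 4/8 unhappy · (2,5)S 2/5 unhappy
Row 3: (3,0)S 0/2 unhappy · (3,1)N 2/3 unhappy · (3,3)N 3/4 ok · (3,4)S 1/5 unhappy · (3,5)N 1/3 unhappy
Unsatisfied: (0,0), (0,1), (0,2), (0,3), (0,4), (0,5), (1,0), (1,1), (1,2), (1,3), (1,4), (1,5), (2,1), (2,2), (2,3), (2,4), (2,5), (3,0), (3,1), (3,4), (3,5) — 21 in total.

21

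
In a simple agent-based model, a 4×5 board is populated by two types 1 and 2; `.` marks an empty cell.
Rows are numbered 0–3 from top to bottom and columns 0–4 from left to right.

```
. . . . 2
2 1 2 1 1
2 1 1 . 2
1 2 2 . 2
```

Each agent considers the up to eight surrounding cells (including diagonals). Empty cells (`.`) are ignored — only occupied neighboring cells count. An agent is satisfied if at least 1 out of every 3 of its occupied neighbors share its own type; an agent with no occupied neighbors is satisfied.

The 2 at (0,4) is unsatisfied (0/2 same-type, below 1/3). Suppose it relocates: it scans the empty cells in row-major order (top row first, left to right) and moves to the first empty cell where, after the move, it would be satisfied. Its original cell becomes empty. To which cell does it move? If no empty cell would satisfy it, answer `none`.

Vacating (0,4). Empty cells in order:
  (0,0): 1/2 same-type → satisfied — stop here.

(0,0)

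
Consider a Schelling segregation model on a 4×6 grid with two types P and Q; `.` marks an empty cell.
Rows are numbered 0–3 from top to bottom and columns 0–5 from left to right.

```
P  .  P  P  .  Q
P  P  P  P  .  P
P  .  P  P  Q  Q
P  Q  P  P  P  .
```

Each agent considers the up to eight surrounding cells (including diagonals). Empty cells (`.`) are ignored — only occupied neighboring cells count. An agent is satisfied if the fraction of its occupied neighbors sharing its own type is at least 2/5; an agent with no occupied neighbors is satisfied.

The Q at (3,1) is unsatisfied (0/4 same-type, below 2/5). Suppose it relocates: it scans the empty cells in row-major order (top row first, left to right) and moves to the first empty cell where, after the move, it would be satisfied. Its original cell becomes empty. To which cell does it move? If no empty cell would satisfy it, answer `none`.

(1,4)

Vacating (3,1). Empty cells in order:
  (0,1): 0/5 same-type → still unsatisfied.
  (0,4): 1/4 same-type → still unsatisfied.
  (1,4): 3/7 same-type → satisfied — stop here.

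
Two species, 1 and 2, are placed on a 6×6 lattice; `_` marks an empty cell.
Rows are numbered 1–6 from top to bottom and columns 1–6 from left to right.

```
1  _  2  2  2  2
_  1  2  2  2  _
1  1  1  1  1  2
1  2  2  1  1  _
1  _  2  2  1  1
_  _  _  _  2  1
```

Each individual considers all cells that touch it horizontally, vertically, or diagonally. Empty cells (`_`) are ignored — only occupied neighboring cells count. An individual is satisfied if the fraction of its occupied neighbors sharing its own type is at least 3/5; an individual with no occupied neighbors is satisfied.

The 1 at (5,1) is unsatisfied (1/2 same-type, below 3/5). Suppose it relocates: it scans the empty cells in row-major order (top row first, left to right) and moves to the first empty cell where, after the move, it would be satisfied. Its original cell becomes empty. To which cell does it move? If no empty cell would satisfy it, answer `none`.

(2,1)

Vacating (5,1). Empty cells in order:
  (1,2): 2/4 same-type → still unsatisfied.
  (2,1): 4/4 same-type → satisfied — stop here.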